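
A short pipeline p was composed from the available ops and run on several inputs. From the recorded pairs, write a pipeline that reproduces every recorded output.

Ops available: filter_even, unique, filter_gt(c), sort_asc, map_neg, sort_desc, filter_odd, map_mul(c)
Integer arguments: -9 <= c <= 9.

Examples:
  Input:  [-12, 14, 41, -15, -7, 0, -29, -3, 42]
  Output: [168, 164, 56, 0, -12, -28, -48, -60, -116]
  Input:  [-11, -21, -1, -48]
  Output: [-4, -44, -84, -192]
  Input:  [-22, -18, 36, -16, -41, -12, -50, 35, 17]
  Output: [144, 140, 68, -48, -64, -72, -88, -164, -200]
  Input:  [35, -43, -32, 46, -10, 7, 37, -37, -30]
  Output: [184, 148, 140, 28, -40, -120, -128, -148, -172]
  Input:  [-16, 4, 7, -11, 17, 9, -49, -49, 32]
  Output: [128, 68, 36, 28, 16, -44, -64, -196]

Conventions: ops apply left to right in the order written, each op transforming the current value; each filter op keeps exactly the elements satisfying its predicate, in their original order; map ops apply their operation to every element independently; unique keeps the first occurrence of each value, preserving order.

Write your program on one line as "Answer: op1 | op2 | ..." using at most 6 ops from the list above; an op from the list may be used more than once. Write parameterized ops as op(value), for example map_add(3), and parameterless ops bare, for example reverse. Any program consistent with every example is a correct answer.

map_mul(2) | unique | sort_asc | sort_desc | map_mul(2)

Check, running the answer program on each example:
  [-12, 14, 41, -15, -7, 0, -29, -3, 42] -> [-24, 28, 82, -30, -14, 0, -58, -6, 84] -> [-24, 28, 82, -30, -14, 0, -58, -6, 84] -> [-58, -30, -24, -14, -6, 0, 28, 82, 84] -> [84, 82, 28, 0, -6, -14, -24, -30, -58] -> [168, 164, 56, 0, -12, -28, -48, -60, -116]
  [-11, -21, -1, -48] -> [-22, -42, -2, -96] -> [-22, -42, -2, -96] -> [-96, -42, -22, -2] -> [-2, -22, -42, -96] -> [-4, -44, -84, -192]
  [-22, -18, 36, -16, -41, -12, -50, 35, 17] -> [-44, -36, 72, -32, -82, -24, -100, 70, 34] -> [-44, -36, 72, -32, -82, -24, -100, 70, 34] -> [-100, -82, -44, -36, -32, -24, 34, 70, 72] -> [72, 70, 34, -24, -32, -36, -44, -82, -100] -> [144, 140, 68, -48, -64, -72, -88, -164, -200]
  [35, -43, -32, 46, -10, 7, 37, -37, -30] -> [70, -86, -64, 92, -20, 14, 74, -74, -60] -> [70, -86, -64, 92, -20, 14, 74, -74, -60] -> [-86, -74, -64, -60, -20, 14, 70, 74, 92] -> [92, 74, 70, 14, -20, -60, -64, -74, -86] -> [184, 148, 140, 28, -40, -120, -128, -148, -172]
  [-16, 4, 7, -11, 17, 9, -49, -49, 32] -> [-32, 8, 14, -22, 34, 18, -98, -98, 64] -> [-32, 8, 14, -22, 34, 18, -98, 64] -> [-98, -32, -22, 8, 14, 18, 34, 64] -> [64, 34, 18, 14, 8, -22, -32, -98] -> [128, 68, 36, 28, 16, -44, -64, -196]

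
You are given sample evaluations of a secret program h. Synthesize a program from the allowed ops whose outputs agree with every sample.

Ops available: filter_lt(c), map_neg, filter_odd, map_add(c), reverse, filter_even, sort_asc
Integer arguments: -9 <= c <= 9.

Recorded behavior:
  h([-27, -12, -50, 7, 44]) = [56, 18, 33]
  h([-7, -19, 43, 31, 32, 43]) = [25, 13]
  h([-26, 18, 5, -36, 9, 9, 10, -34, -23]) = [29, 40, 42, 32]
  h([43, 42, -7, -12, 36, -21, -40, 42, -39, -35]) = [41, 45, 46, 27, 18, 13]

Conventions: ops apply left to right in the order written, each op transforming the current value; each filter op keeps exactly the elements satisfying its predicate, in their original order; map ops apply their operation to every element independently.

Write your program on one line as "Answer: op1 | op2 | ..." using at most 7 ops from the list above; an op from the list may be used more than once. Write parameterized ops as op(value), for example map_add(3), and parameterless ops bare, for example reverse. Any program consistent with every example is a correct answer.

reverse | filter_lt(1) | reverse | map_add(-6) | map_neg | reverse

Check, running the answer program on each example:
  [-27, -12, -50, 7, 44] -> [44, 7, -50, -12, -27] -> [-50, -12, -27] -> [-27, -12, -50] -> [-33, -18, -56] -> [33, 18, 56] -> [56, 18, 33]
  [-7, -19, 43, 31, 32, 43] -> [43, 32, 31, 43, -19, -7] -> [-19, -7] -> [-7, -19] -> [-13, -25] -> [13, 25] -> [25, 13]
  [-26, 18, 5, -36, 9, 9, 10, -34, -23] -> [-23, -34, 10, 9, 9, -36, 5, 18, -26] -> [-23, -34, -36, -26] -> [-26, -36, -34, -23] -> [-32, -42, -40, -29] -> [32, 42, 40, 29] -> [29, 40, 42, 32]
  [43, 42, -7, -12, 36, -21, -40, 42, -39, -35] -> [-35, -39, 42, -40, -21, 36, -12, -7, 42, 43] -> [-35, -39, -40, -21, -12, -7] -> [-7, -12, -21, -40, -39, -35] -> [-13, -18, -27, -46, -45, -41] -> [13, 18, 27, 46, 45, 41] -> [41, 45, 46, 27, 18, 13]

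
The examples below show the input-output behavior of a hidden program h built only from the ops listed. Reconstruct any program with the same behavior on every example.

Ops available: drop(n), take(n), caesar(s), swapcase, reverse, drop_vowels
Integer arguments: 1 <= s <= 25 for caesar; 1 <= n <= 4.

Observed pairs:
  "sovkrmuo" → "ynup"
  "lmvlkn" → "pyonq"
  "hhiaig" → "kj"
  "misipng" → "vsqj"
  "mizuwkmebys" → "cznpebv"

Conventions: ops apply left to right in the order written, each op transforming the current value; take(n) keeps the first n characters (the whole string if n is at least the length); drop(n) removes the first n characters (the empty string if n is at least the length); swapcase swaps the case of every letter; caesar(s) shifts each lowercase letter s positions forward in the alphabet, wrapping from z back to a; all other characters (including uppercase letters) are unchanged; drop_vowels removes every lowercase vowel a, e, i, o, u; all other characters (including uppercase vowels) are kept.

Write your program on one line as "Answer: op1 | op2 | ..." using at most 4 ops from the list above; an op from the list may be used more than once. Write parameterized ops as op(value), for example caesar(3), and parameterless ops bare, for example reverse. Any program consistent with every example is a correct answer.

drop(1) | drop_vowels | caesar(3)

Check, running the answer program on each example:
  "sovkrmuo" -> "ovkrmuo" -> "vkrm" -> "ynup"
  "lmvlkn" -> "mvlkn" -> "mvlkn" -> "pyonq"
  "hhiaig" -> "hiaig" -> "hg" -> "kj"
  "misipng" -> "isipng" -> "spng" -> "vsqj"
  "mizuwkmebys" -> "izuwkmebys" -> "zwkmbys" -> "cznpebv"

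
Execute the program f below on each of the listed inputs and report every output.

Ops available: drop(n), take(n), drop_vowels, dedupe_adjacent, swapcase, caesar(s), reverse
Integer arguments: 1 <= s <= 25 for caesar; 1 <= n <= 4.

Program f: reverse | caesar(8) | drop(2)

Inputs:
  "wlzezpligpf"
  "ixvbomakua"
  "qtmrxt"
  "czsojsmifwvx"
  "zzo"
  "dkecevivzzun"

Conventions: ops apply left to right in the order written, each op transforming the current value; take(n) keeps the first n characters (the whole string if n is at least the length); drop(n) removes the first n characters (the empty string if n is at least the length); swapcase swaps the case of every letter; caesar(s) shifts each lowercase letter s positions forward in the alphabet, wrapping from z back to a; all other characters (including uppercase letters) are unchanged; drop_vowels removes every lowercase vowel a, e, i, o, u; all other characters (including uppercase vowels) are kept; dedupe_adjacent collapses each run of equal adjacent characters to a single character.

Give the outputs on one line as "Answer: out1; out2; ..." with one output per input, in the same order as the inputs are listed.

Execution, op by op:
  "wlzezpligpf" -> "fpgilpzezlw" -> "nxoqtxhmhte" -> "oqtxhmhte"
  "ixvbomakua" -> "aukamobvxi" -> "icsiuwjdfq" -> "siuwjdfq"
  "qtmrxt" -> "txrmtq" -> "bfzuby" -> "zuby"
  "czsojsmifwvx" -> "xvwfimsjoszc" -> "fdenquarwahk" -> "enquarwahk"
  "zzo" -> "ozz" -> "whh" -> "h"
  "dkecevivzzun" -> "nuzzvivecekd" -> "vchhdqdmkmsl" -> "hhdqdmkmsl"

"oqtxhmhte"; "siuwjdfq"; "zuby"; "enquarwahk"; "h"; "hhdqdmkmsl"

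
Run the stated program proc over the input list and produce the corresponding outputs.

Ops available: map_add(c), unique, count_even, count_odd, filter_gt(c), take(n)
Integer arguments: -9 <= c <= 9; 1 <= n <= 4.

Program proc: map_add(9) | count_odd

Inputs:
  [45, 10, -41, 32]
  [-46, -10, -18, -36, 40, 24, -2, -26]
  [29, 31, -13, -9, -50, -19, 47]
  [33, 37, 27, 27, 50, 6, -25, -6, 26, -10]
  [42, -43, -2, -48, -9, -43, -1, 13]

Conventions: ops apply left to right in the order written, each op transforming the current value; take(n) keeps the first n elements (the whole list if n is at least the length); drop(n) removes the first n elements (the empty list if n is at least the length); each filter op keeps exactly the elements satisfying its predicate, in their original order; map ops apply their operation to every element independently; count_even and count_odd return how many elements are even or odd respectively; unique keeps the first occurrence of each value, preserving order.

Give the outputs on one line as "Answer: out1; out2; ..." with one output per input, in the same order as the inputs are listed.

2; 8; 1; 5; 3

Execution, op by op:
  [45, 10, -41, 32] -> [54, 19, -32, 41] -> 2
  [-46, -10, -18, -36, 40, 24, -2, -26] -> [-37, -1, -9, -27, 49, 33, 7, -17] -> 8
  [29, 31, -13, -9, -50, -19, 47] -> [38, 40, -4, 0, -41, -10, 56] -> 1
  [33, 37, 27, 27, 50, 6, -25, -6, 26, -10] -> [42, 46, 36, 36, 59, 15, -16, 3, 35, -1] -> 5
  [42, -43, -2, -48, -9, -43, -1, 13] -> [51, -34, 7, -39, 0, -34, 8, 22] -> 3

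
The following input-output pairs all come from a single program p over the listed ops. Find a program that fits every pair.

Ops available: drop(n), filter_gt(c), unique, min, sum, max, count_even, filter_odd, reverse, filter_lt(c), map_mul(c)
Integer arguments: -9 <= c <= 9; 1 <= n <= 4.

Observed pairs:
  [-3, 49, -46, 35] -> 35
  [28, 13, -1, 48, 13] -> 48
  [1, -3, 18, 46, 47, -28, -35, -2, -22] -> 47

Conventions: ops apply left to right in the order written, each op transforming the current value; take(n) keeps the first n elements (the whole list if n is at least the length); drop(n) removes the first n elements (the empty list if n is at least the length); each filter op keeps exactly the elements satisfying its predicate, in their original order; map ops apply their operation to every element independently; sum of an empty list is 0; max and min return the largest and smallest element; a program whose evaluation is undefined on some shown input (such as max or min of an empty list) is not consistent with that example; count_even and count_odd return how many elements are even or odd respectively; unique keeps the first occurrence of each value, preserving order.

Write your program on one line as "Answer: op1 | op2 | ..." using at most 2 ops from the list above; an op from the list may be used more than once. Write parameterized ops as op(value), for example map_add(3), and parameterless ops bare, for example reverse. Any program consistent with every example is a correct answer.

drop(3) | max

Check, running the answer program on each example:
  [-3, 49, -46, 35] -> [35] -> 35
  [28, 13, -1, 48, 13] -> [48, 13] -> 48
  [1, -3, 18, 46, 47, -28, -35, -2, -22] -> [46, 47, -28, -35, -2, -22] -> 47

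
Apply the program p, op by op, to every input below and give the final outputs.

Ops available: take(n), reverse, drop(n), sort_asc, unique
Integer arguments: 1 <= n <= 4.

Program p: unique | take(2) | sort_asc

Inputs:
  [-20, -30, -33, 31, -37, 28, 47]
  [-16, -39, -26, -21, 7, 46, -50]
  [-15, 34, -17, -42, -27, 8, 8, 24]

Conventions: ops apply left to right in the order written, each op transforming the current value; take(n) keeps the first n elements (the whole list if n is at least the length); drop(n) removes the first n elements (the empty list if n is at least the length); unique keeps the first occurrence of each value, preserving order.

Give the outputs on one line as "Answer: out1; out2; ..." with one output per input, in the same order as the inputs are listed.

[-30, -20]; [-39, -16]; [-15, 34]

Execution, op by op:
  [-20, -30, -33, 31, -37, 28, 47] -> [-20, -30, -33, 31, -37, 28, 47] -> [-20, -30] -> [-30, -20]
  [-16, -39, -26, -21, 7, 46, -50] -> [-16, -39, -26, -21, 7, 46, -50] -> [-16, -39] -> [-39, -16]
  [-15, 34, -17, -42, -27, 8, 8, 24] -> [-15, 34, -17, -42, -27, 8, 24] -> [-15, 34] -> [-15, 34]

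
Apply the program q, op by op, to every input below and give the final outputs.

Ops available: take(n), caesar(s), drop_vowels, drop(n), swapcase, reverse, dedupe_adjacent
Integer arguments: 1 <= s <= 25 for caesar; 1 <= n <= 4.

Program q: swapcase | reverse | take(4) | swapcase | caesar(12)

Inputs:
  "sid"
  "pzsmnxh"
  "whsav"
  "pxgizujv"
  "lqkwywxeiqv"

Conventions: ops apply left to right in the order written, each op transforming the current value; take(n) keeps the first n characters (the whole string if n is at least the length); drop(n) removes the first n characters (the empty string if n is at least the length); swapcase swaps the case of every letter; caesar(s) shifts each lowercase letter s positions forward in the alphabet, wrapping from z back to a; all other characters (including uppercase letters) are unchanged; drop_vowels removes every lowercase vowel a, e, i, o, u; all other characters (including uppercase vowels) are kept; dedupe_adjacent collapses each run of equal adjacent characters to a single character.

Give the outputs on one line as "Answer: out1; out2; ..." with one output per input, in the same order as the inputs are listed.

Execution, op by op:
  "sid" -> "SID" -> "DIS" -> "DIS" -> "dis" -> "pue"
  "pzsmnxh" -> "PZSMNXH" -> "HXNMSZP" -> "HXNM" -> "hxnm" -> "tjzy"
  "whsav" -> "WHSAV" -> "VASHW" -> "VASH" -> "vash" -> "hmet"
  "pxgizujv" -> "PXGIZUJV" -> "VJUZIGXP" -> "VJUZ" -> "vjuz" -> "hvgl"
  "lqkwywxeiqv" -> "LQKWYWXEIQV" -> "VQIEXWYWKQL" -> "VQIE" -> "vqie" -> "hcuq"

"pue"; "tjzy"; "hmet"; "hvgl"; "hcuq"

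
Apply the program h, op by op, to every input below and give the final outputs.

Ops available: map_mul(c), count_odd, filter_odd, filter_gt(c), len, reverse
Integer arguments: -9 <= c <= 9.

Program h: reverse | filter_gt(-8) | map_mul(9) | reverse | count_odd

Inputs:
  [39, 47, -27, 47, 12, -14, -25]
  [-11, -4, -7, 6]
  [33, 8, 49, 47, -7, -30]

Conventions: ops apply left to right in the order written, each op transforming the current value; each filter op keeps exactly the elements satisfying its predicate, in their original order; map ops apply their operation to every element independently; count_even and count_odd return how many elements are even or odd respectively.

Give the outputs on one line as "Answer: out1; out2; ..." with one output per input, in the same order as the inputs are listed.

3; 1; 4

Execution, op by op:
  [39, 47, -27, 47, 12, -14, -25] -> [-25, -14, 12, 47, -27, 47, 39] -> [12, 47, 47, 39] -> [108, 423, 423, 351] -> [351, 423, 423, 108] -> 3
  [-11, -4, -7, 6] -> [6, -7, -4, -11] -> [6, -7, -4] -> [54, -63, -36] -> [-36, -63, 54] -> 1
  [33, 8, 49, 47, -7, -30] -> [-30, -7, 47, 49, 8, 33] -> [-7, 47, 49, 8, 33] -> [-63, 423, 441, 72, 297] -> [297, 72, 441, 423, -63] -> 4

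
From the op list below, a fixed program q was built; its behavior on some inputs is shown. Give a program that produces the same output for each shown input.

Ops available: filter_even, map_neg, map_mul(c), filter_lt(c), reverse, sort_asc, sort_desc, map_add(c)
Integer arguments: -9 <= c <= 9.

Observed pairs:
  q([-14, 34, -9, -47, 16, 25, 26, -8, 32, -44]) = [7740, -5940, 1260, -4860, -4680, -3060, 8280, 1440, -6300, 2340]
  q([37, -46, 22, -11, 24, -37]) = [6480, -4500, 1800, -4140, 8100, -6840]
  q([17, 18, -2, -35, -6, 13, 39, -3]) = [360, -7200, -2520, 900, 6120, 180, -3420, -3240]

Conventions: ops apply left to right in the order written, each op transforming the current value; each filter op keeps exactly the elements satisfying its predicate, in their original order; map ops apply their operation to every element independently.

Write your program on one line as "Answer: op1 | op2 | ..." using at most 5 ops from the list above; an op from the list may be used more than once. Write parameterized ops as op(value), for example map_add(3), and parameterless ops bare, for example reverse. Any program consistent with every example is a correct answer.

map_add(1) | map_mul(4) | reverse | map_mul(9) | map_mul(-5)

Check, running the answer program on each example:
  [-14, 34, -9, -47, 16, 25, 26, -8, 32, -44] -> [-13, 35, -8, -46, 17, 26, 27, -7, 33, -43] -> [-52, 140, -32, -184, 68, 104, 108, -28, 132, -172] -> [-172, 132, -28, 108, 104, 68, -184, -32, 140, -52] -> [-1548, 1188, -252, 972, 936, 612, -1656, -288, 1260, -468] -> [7740, -5940, 1260, -4860, -4680, -3060, 8280, 1440, -6300, 2340]
  [37, -46, 22, -11, 24, -37] -> [38, -45, 23, -10, 25, -36] -> [152, -180, 92, -40, 100, -144] -> [-144, 100, -40, 92, -180, 152] -> [-1296, 900, -360, 828, -1620, 1368] -> [6480, -4500, 1800, -4140, 8100, -6840]
  [17, 18, -2, -35, -6, 13, 39, -3] -> [18, 19, -1, -34, -5, 14, 40, -2] -> [72, 76, -4, -136, -20, 56, 160, -8] -> [-8, 160, 56, -20, -136, -4, 76, 72] -> [-72, 1440, 504, -180, -1224, -36, 684, 648] -> [360, -7200, -2520, 900, 6120, 180, -3420, -3240]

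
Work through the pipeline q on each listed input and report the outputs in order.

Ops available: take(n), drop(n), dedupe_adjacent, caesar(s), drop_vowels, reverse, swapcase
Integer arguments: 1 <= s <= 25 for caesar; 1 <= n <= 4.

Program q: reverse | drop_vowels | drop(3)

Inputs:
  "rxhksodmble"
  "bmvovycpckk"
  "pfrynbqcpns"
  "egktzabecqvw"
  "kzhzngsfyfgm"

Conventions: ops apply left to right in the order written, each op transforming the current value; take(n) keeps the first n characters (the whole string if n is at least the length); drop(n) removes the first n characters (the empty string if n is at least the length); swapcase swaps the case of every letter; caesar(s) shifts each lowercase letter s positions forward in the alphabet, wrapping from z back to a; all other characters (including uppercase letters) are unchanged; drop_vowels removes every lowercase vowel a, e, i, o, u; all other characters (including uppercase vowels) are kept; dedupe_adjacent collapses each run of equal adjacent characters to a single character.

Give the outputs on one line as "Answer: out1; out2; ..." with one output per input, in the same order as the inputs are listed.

"dskhxr"; "pcyvvmb"; "cqbnyrfp"; "cbztkg"; "yfsgnzhzk"

Execution, op by op:
  "rxhksodmble" -> "elbmdoskhxr" -> "lbmdskhxr" -> "dskhxr"
  "bmvovycpckk" -> "kkcpcyvovmb" -> "kkcpcyvvmb" -> "pcyvvmb"
  "pfrynbqcpns" -> "snpcqbnyrfp" -> "snpcqbnyrfp" -> "cqbnyrfp"
  "egktzabecqvw" -> "wvqcebaztkge" -> "wvqcbztkg" -> "cbztkg"
  "kzhzngsfyfgm" -> "mgfyfsgnzhzk" -> "mgfyfsgnzhzk" -> "yfsgnzhzk"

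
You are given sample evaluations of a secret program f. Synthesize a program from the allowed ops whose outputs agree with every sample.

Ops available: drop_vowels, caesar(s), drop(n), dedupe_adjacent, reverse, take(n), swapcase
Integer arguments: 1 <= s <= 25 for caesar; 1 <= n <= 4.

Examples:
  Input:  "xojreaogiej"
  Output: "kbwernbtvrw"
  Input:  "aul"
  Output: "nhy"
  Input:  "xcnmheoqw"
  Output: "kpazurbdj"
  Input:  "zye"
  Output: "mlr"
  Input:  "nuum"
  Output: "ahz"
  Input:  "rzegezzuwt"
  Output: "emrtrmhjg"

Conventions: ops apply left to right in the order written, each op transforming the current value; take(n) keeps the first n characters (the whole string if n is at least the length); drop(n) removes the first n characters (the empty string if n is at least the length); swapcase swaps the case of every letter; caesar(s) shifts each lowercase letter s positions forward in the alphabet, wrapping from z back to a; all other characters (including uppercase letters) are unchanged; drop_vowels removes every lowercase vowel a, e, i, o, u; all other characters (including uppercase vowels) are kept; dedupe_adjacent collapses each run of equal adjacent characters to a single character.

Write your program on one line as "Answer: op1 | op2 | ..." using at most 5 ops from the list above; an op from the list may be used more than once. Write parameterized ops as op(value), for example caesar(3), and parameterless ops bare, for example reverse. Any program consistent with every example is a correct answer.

dedupe_adjacent | reverse | caesar(13) | reverse

Check, running the answer program on each example:
  "xojreaogiej" -> "xojreaogiej" -> "jeigoaerjox" -> "wrvtbnrewbk" -> "kbwernbtvrw"
  "aul" -> "aul" -> "lua" -> "yhn" -> "nhy"
  "xcnmheoqw" -> "xcnmheoqw" -> "wqoehmncx" -> "jdbruzapk" -> "kpazurbdj"
  "zye" -> "zye" -> "eyz" -> "rlm" -> "mlr"
  "nuum" -> "num" -> "mun" -> "zha" -> "ahz"
  "rzegezzuwt" -> "rzegezuwt" -> "twuzegezr" -> "gjhmrtrme" -> "emrtrmhjg"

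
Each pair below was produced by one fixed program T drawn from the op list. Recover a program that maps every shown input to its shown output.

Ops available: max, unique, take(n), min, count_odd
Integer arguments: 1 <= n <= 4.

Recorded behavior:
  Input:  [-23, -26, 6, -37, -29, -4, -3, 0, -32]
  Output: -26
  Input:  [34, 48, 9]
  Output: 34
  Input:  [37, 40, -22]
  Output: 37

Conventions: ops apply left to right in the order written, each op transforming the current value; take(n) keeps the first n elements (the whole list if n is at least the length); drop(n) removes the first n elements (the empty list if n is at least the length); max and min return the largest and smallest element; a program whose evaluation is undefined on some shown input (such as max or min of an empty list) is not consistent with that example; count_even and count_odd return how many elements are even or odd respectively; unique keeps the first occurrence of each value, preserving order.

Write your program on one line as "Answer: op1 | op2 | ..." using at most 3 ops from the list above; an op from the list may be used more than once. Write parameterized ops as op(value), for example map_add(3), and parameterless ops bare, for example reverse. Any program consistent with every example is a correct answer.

take(2) | min

Check, running the answer program on each example:
  [-23, -26, 6, -37, -29, -4, -3, 0, -32] -> [-23, -26] -> -26
  [34, 48, 9] -> [34, 48] -> 34
  [37, 40, -22] -> [37, 40] -> 37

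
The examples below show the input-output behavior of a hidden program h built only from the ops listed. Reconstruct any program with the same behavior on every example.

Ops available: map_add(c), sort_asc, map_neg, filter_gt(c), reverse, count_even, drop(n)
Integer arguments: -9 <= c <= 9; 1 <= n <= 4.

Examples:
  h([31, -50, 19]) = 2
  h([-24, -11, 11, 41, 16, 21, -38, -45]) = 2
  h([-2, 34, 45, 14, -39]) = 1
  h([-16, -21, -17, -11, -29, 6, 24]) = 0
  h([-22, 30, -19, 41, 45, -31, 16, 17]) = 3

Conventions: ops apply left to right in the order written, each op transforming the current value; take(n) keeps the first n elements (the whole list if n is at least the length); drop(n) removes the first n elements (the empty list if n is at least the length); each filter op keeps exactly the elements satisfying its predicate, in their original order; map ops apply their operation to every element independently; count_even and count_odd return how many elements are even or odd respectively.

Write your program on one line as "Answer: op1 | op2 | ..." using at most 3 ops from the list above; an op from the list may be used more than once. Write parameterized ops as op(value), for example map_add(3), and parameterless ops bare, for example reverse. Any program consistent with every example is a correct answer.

map_add(-5) | filter_gt(6) | count_even

Check, running the answer program on each example:
  [31, -50, 19] -> [26, -55, 14] -> [26, 14] -> 2
  [-24, -11, 11, 41, 16, 21, -38, -45] -> [-29, -16, 6, 36, 11, 16, -43, -50] -> [36, 11, 16] -> 2
  [-2, 34, 45, 14, -39] -> [-7, 29, 40, 9, -44] -> [29, 40, 9] -> 1
  [-16, -21, -17, -11, -29, 6, 24] -> [-21, -26, -22, -16, -34, 1, 19] -> [19] -> 0
  [-22, 30, -19, 41, 45, -31, 16, 17] -> [-27, 25, -24, 36, 40, -36, 11, 12] -> [25, 36, 40, 11, 12] -> 3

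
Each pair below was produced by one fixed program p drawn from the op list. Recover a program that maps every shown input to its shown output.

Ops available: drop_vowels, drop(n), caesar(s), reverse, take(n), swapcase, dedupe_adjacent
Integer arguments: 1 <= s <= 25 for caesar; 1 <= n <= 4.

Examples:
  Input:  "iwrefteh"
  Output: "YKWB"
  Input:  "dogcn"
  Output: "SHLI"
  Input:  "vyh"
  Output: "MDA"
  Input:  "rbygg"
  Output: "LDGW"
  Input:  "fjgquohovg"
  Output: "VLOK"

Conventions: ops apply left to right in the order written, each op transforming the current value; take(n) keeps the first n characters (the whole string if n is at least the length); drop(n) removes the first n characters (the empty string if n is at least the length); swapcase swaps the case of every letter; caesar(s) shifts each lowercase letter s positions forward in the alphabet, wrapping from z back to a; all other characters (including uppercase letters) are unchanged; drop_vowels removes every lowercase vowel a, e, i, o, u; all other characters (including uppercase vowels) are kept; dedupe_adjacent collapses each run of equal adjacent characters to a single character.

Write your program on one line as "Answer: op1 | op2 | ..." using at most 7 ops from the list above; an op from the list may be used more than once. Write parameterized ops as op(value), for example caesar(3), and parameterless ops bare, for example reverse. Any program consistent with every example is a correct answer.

dedupe_adjacent | drop_vowels | take(4) | caesar(5) | swapcase | reverse

Check, running the answer program on each example:
  "iwrefteh" -> "iwrefteh" -> "wrfth" -> "wrft" -> "bwky" -> "BWKY" -> "YKWB"
  "dogcn" -> "dogcn" -> "dgcn" -> "dgcn" -> "ilhs" -> "ILHS" -> "SHLI"
  "vyh" -> "vyh" -> "vyh" -> "vyh" -> "adm" -> "ADM" -> "MDA"
  "rbygg" -> "rbyg" -> "rbyg" -> "rbyg" -> "wgdl" -> "WGDL" -> "LDGW"
  "fjgquohovg" -> "fjgquohovg" -> "fjgqhvg" -> "fjgq" -> "kolv" -> "KOLV" -> "VLOK"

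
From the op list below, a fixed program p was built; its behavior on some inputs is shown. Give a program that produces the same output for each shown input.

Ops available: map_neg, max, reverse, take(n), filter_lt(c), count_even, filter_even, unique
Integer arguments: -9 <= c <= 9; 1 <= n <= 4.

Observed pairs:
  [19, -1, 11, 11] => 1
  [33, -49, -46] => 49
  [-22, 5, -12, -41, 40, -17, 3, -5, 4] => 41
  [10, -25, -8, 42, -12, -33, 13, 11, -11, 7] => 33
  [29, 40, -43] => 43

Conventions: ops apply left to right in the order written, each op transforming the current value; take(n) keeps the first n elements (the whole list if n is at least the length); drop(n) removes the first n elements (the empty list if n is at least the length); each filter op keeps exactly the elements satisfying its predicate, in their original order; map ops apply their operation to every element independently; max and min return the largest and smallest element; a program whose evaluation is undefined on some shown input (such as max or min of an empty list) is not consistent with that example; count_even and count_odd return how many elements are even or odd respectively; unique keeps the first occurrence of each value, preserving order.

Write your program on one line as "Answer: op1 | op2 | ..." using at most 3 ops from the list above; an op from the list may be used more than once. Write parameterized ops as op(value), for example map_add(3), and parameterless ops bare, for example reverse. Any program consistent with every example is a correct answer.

map_neg | reverse | max

Check, running the answer program on each example:
  [19, -1, 11, 11] -> [-19, 1, -11, -11] -> [-11, -11, 1, -19] -> 1
  [33, -49, -46] -> [-33, 49, 46] -> [46, 49, -33] -> 49
  [-22, 5, -12, -41, 40, -17, 3, -5, 4] -> [22, -5, 12, 41, -40, 17, -3, 5, -4] -> [-4, 5, -3, 17, -40, 41, 12, -5, 22] -> 41
  [10, -25, -8, 42, -12, -33, 13, 11, -11, 7] -> [-10, 25, 8, -42, 12, 33, -13, -11, 11, -7] -> [-7, 11, -11, -13, 33, 12, -42, 8, 25, -10] -> 33
  [29, 40, -43] -> [-29, -40, 43] -> [43, -40, -29] -> 43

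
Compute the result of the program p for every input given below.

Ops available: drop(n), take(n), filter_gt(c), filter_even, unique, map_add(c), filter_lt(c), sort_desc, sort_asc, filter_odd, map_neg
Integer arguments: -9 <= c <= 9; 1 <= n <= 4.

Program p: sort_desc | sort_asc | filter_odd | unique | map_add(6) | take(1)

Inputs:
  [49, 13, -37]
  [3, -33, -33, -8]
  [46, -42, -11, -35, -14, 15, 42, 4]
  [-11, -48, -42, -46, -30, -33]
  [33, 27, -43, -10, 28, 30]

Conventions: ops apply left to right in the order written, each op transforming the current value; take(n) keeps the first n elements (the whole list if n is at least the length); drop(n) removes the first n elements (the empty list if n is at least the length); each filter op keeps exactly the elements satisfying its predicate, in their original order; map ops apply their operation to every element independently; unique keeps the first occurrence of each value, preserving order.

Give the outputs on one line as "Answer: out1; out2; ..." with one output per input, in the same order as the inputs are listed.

[-31]; [-27]; [-29]; [-27]; [-37]

Execution, op by op:
  [49, 13, -37] -> [49, 13, -37] -> [-37, 13, 49] -> [-37, 13, 49] -> [-37, 13, 49] -> [-31, 19, 55] -> [-31]
  [3, -33, -33, -8] -> [3, -8, -33, -33] -> [-33, -33, -8, 3] -> [-33, -33, 3] -> [-33, 3] -> [-27, 9] -> [-27]
  [46, -42, -11, -35, -14, 15, 42, 4] -> [46, 42, 15, 4, -11, -14, -35, -42] -> [-42, -35, -14, -11, 4, 15, 42, 46] -> [-35, -11, 15] -> [-35, -11, 15] -> [-29, -5, 21] -> [-29]
  [-11, -48, -42, -46, -30, -33] -> [-11, -30, -33, -42, -46, -48] -> [-48, -46, -42, -33, -30, -11] -> [-33, -11] -> [-33, -11] -> [-27, -5] -> [-27]
  [33, 27, -43, -10, 28, 30] -> [33, 30, 28, 27, -10, -43] -> [-43, -10, 27, 28, 30, 33] -> [-43, 27, 33] -> [-43, 27, 33] -> [-37, 33, 39] -> [-37]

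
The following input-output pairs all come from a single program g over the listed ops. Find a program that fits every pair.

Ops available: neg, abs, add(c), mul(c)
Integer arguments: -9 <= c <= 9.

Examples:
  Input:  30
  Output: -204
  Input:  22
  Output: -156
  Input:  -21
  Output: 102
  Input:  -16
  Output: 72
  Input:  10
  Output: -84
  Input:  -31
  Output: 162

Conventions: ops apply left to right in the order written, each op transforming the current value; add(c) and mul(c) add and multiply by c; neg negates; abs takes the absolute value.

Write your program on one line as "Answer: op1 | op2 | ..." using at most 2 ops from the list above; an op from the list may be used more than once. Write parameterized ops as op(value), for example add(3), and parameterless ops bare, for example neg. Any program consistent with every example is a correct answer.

add(4) | mul(-6)

Check, running the answer program on each example:
  30 -> 34 -> -204
  22 -> 26 -> -156
  -21 -> -17 -> 102
  -16 -> -12 -> 72
  10 -> 14 -> -84
  -31 -> -27 -> 162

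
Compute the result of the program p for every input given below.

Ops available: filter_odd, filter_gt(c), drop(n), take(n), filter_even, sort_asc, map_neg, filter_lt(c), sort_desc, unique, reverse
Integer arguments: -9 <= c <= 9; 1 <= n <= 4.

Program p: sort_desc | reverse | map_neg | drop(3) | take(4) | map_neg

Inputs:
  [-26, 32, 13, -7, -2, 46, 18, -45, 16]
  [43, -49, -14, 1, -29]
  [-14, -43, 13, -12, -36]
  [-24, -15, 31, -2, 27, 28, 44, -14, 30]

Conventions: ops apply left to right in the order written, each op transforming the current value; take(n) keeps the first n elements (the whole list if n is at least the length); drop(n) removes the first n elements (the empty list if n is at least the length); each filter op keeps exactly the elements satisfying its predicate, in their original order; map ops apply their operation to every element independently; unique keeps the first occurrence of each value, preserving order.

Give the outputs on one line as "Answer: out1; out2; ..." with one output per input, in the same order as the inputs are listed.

Execution, op by op:
  [-26, 32, 13, -7, -2, 46, 18, -45, 16] -> [46, 32, 18, 16, 13, -2, -7, -26, -45] -> [-45, -26, -7, -2, 13, 16, 18, 32, 46] -> [45, 26, 7, 2, -13, -16, -18, -32, -46] -> [2, -13, -16, -18, -32, -46] -> [2, -13, -16, -18] -> [-2, 13, 16, 18]
  [43, -49, -14, 1, -29] -> [43, 1, -14, -29, -49] -> [-49, -29, -14, 1, 43] -> [49, 29, 14, -1, -43] -> [-1, -43] -> [-1, -43] -> [1, 43]
  [-14, -43, 13, -12, -36] -> [13, -12, -14, -36, -43] -> [-43, -36, -14, -12, 13] -> [43, 36, 14, 12, -13] -> [12, -13] -> [12, -13] -> [-12, 13]
  [-24, -15, 31, -2, 27, 28, 44, -14, 30] -> [44, 31, 30, 28, 27, -2, -14, -15, -24] -> [-24, -15, -14, -2, 27, 28, 30, 31, 44] -> [24, 15, 14, 2, -27, -28, -30, -31, -44] -> [2, -27, -28, -30, -31, -44] -> [2, -27, -28, -30] -> [-2, 27, 28, 30]

[-2, 13, 16, 18]; [1, 43]; [-12, 13]; [-2, 27, 28, 30]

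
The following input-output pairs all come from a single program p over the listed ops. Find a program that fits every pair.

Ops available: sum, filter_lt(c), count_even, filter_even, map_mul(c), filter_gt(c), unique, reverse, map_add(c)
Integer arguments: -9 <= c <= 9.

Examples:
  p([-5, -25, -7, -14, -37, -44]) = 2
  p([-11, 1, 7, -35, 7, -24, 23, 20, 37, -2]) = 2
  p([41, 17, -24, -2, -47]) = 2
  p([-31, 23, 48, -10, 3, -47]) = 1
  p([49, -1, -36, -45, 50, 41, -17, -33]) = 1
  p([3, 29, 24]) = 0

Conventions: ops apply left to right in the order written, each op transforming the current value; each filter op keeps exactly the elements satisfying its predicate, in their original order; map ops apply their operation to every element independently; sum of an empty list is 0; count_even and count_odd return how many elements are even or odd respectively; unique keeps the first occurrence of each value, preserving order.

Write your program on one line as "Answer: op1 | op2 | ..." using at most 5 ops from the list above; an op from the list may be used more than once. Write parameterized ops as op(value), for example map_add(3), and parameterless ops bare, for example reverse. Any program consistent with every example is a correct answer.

reverse | map_mul(5) | filter_lt(6) | count_even

Check, running the answer program on each example:
  [-5, -25, -7, -14, -37, -44] -> [-44, -37, -14, -7, -25, -5] -> [-220, -185, -70, -35, -125, -25] -> [-220, -185, -70, -35, -125, -25] -> 2
  [-11, 1, 7, -35, 7, -24, 23, 20, 37, -2] -> [-2, 37, 20, 23, -24, 7, -35, 7, 1, -11] -> [-10, 185, 100, 115, -120, 35, -175, 35, 5, -55] -> [-10, -120, -175, 5, -55] -> 2
  [41, 17, -24, -2, -47] -> [-47, -2, -24, 17, 41] -> [-235, -10, -120, 85, 205] -> [-235, -10, -120] -> 2
  [-31, 23, 48, -10, 3, -47] -> [-47, 3, -10, 48, 23, -31] -> [-235, 15, -50, 240, 115, -155] -> [-235, -50, -155] -> 1
  [49, -1, -36, -45, 50, 41, -17, -33] -> [-33, -17, 41, 50, -45, -36, -1, 49] -> [-165, -85, 205, 250, -225, -180, -5, 245] -> [-165, -85, -225, -180, -5] -> 1
  [3, 29, 24] -> [24, 29, 3] -> [120, 145, 15] -> [] -> 0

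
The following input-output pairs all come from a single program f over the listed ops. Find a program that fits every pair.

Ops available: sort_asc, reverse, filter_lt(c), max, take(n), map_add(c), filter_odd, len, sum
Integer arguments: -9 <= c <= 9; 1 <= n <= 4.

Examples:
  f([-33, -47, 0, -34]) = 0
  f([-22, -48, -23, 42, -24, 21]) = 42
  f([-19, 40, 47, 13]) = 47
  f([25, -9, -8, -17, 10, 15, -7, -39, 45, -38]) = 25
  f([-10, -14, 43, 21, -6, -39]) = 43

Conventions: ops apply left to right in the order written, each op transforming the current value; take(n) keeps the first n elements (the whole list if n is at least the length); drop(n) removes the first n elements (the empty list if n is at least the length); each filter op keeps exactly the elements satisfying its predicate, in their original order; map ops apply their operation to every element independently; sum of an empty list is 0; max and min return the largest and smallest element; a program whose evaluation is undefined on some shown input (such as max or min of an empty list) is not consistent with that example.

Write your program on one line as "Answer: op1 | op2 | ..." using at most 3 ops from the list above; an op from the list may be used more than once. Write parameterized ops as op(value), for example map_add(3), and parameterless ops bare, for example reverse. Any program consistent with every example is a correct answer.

take(4) | max

Check, running the answer program on each example:
  [-33, -47, 0, -34] -> [-33, -47, 0, -34] -> 0
  [-22, -48, -23, 42, -24, 21] -> [-22, -48, -23, 42] -> 42
  [-19, 40, 47, 13] -> [-19, 40, 47, 13] -> 47
  [25, -9, -8, -17, 10, 15, -7, -39, 45, -38] -> [25, -9, -8, -17] -> 25
  [-10, -14, 43, 21, -6, -39] -> [-10, -14, 43, 21] -> 43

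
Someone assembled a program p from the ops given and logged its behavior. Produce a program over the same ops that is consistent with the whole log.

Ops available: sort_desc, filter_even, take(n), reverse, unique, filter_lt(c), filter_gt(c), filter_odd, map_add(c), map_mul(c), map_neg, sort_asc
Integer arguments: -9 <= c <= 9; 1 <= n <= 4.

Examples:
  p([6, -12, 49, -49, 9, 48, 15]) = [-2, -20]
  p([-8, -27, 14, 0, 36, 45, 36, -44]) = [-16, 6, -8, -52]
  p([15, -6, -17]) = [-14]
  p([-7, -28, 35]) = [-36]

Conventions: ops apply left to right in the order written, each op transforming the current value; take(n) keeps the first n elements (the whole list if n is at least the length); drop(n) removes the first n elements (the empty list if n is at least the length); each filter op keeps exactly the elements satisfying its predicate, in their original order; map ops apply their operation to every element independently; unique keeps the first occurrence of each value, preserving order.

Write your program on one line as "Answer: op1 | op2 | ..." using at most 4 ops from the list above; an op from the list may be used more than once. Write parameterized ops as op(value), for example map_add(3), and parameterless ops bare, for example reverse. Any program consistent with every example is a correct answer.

map_add(-8) | filter_lt(9) | filter_even

Check, running the answer program on each example:
  [6, -12, 49, -49, 9, 48, 15] -> [-2, -20, 41, -57, 1, 40, 7] -> [-2, -20, -57, 1, 7] -> [-2, -20]
  [-8, -27, 14, 0, 36, 45, 36, -44] -> [-16, -35, 6, -8, 28, 37, 28, -52] -> [-16, -35, 6, -8, -52] -> [-16, 6, -8, -52]
  [15, -6, -17] -> [7, -14, -25] -> [7, -14, -25] -> [-14]
  [-7, -28, 35] -> [-15, -36, 27] -> [-15, -36] -> [-36]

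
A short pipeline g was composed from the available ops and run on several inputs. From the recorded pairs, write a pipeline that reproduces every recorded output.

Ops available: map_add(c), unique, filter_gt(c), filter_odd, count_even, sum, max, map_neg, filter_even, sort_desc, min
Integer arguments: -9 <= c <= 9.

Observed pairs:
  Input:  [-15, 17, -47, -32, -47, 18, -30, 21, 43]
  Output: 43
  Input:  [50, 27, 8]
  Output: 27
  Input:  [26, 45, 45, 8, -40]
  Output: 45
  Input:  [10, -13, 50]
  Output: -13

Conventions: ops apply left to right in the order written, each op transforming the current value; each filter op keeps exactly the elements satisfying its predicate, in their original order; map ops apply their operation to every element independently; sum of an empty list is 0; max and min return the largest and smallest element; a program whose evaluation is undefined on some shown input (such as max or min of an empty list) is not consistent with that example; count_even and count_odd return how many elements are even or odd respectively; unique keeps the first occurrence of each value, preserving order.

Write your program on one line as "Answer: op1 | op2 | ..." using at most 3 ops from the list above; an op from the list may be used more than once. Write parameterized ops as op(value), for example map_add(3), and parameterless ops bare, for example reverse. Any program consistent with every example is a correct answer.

filter_odd | unique | max

Check, running the answer program on each example:
  [-15, 17, -47, -32, -47, 18, -30, 21, 43] -> [-15, 17, -47, -47, 21, 43] -> [-15, 17, -47, 21, 43] -> 43
  [50, 27, 8] -> [27] -> [27] -> 27
  [26, 45, 45, 8, -40] -> [45, 45] -> [45] -> 45
  [10, -13, 50] -> [-13] -> [-13] -> -13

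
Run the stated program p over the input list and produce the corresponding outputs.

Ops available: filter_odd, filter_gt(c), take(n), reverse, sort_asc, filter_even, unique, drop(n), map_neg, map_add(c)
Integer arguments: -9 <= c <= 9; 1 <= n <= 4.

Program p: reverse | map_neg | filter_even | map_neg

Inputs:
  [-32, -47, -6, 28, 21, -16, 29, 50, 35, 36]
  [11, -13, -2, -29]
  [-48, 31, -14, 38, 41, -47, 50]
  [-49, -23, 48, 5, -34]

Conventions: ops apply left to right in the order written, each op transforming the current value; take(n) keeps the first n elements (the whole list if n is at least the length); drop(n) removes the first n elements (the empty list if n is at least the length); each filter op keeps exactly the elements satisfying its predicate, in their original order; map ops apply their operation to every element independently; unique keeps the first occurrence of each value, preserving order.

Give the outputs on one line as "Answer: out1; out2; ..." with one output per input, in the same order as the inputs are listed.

[36, 50, -16, 28, -6, -32]; [-2]; [50, 38, -14, -48]; [-34, 48]

Execution, op by op:
  [-32, -47, -6, 28, 21, -16, 29, 50, 35, 36] -> [36, 35, 50, 29, -16, 21, 28, -6, -47, -32] -> [-36, -35, -50, -29, 16, -21, -28, 6, 47, 32] -> [-36, -50, 16, -28, 6, 32] -> [36, 50, -16, 28, -6, -32]
  [11, -13, -2, -29] -> [-29, -2, -13, 11] -> [29, 2, 13, -11] -> [2] -> [-2]
  [-48, 31, -14, 38, 41, -47, 50] -> [50, -47, 41, 38, -14, 31, -48] -> [-50, 47, -41, -38, 14, -31, 48] -> [-50, -38, 14, 48] -> [50, 38, -14, -48]
  [-49, -23, 48, 5, -34] -> [-34, 5, 48, -23, -49] -> [34, -5, -48, 23, 49] -> [34, -48] -> [-34, 48]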